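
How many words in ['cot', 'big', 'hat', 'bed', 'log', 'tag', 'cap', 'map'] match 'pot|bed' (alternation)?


Alternation 'pot|bed' matches either 'pot' or 'bed'.
Checking each word:
  'cot' -> no
  'big' -> no
  'hat' -> no
  'bed' -> MATCH
  'log' -> no
  'tag' -> no
  'cap' -> no
  'map' -> no
Matches: ['bed']
Count: 1

1


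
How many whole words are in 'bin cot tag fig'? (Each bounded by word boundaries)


Word boundaries (\b) mark the start/end of each word.
Text: 'bin cot tag fig'
Splitting by whitespace:
  Word 1: 'bin'
  Word 2: 'cot'
  Word 3: 'tag'
  Word 4: 'fig'
Total whole words: 4

4


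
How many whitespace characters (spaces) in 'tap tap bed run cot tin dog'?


\s matches whitespace characters (spaces, tabs, etc.).
Text: 'tap tap bed run cot tin dog'
This text has 7 words separated by spaces.
Number of spaces = number of words - 1 = 7 - 1 = 6

6


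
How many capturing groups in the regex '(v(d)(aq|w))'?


To count capturing groups, count each '(' that starts a group.
Pattern: '(v(d)(aq|w))'
Walking through the pattern:
  Position 0: '(' -> group #1
  Position 2: '(' -> group #2
  Position 5: '(' -> group #3
Total capturing groups: 3

3


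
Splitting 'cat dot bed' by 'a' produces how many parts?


Splitting by 'a' breaks the string at each occurrence of the separator.
Text: 'cat dot bed'
Parts after split:
  Part 1: 'c'
  Part 2: 't dot bed'
Total parts: 2

2


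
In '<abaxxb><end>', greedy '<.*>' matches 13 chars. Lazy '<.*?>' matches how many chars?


Greedy '<.*>' tries to match as MUCH as possible.
Lazy '<.*?>' tries to match as LITTLE as possible.

String: '<abaxxb><end>'
Greedy '<.*>' starts at first '<' and extends to the LAST '>': '<abaxxb><end>' (13 chars)
Lazy '<.*?>' starts at first '<' and stops at the FIRST '>': '<abaxxb>' (8 chars)

8


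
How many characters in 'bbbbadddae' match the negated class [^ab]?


Negated class [^ab] matches any char NOT in {a, b}
Scanning 'bbbbadddae':
  pos 0: 'b' -> no (excluded)
  pos 1: 'b' -> no (excluded)
  pos 2: 'b' -> no (excluded)
  pos 3: 'b' -> no (excluded)
  pos 4: 'a' -> no (excluded)
  pos 5: 'd' -> MATCH
  pos 6: 'd' -> MATCH
  pos 7: 'd' -> MATCH
  pos 8: 'a' -> no (excluded)
  pos 9: 'e' -> MATCH
Total matches: 4

4


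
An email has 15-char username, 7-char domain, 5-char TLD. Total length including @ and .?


An email address has format: username@domain.tld
Username length: 15
'@' character: 1
Domain length: 7
'.' character: 1
TLD length: 5
Total = 15 + 1 + 7 + 1 + 5 = 29

29


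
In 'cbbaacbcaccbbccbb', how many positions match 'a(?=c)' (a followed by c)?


Lookahead 'a(?=c)' matches 'a' only when followed by 'c'.
String: 'cbbaacbcaccbbccbb'
Checking each position where char is 'a':
  pos 3: 'a' -> no (next='a')
  pos 4: 'a' -> MATCH (next='c')
  pos 8: 'a' -> MATCH (next='c')
Matching positions: [4, 8]
Count: 2

2


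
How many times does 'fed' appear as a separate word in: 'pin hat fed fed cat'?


Scanning each word for exact match 'fed':
  Word 1: 'pin' -> no
  Word 2: 'hat' -> no
  Word 3: 'fed' -> MATCH
  Word 4: 'fed' -> MATCH
  Word 5: 'cat' -> no
Total matches: 2

2


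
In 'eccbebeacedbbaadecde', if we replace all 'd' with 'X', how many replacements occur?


re.sub('d', 'X', text) replaces every occurrence of 'd' with 'X'.
Text: 'eccbebeacedbbaadecde'
Scanning for 'd':
  pos 10: 'd' -> replacement #1
  pos 15: 'd' -> replacement #2
  pos 18: 'd' -> replacement #3
Total replacements: 3

3


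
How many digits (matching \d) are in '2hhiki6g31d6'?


\d matches any digit 0-9.
Scanning '2hhiki6g31d6':
  pos 0: '2' -> DIGIT
  pos 6: '6' -> DIGIT
  pos 8: '3' -> DIGIT
  pos 9: '1' -> DIGIT
  pos 11: '6' -> DIGIT
Digits found: ['2', '6', '3', '1', '6']
Total: 5

5


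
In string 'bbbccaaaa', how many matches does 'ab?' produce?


Pattern 'ab?' matches 'a' optionally followed by 'b'.
String: 'bbbccaaaa'
Scanning left to right for 'a' then checking next char:
  Match 1: 'a' (a not followed by b)
  Match 2: 'a' (a not followed by b)
  Match 3: 'a' (a not followed by b)
  Match 4: 'a' (a not followed by b)
Total matches: 4

4


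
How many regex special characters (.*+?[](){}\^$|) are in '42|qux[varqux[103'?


Regex special characters are: . * + ? [ ] ( ) { } \ ^ $ |
Scanning '42|qux[varqux[103':
  pos 2: '|' -> SPECIAL
  pos 6: '[' -> SPECIAL
  pos 13: '[' -> SPECIAL
Special chars found: ['|', '[', '[']
Total: 3

3


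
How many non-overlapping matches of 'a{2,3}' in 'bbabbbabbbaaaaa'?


Pattern 'a{2,3}' matches between 2 and 3 consecutive a's (greedy).
String: 'bbabbbabbbaaaaa'
Finding runs of a's and applying greedy matching:
  Run at pos 2: 'a' (length 1)
  Run at pos 6: 'a' (length 1)
  Run at pos 10: 'aaaaa' (length 5)
Matches: ['aaa', 'aa']
Count: 2

2


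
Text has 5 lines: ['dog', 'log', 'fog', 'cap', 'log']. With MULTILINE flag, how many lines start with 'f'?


With MULTILINE flag, ^ matches the start of each line.
Lines: ['dog', 'log', 'fog', 'cap', 'log']
Checking which lines start with 'f':
  Line 1: 'dog' -> no
  Line 2: 'log' -> no
  Line 3: 'fog' -> MATCH
  Line 4: 'cap' -> no
  Line 5: 'log' -> no
Matching lines: ['fog']
Count: 1

1


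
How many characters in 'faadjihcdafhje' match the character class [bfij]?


Character class [bfij] matches any of: {b, f, i, j}
Scanning string 'faadjihcdafhje' character by character:
  pos 0: 'f' -> MATCH
  pos 1: 'a' -> no
  pos 2: 'a' -> no
  pos 3: 'd' -> no
  pos 4: 'j' -> MATCH
  pos 5: 'i' -> MATCH
  pos 6: 'h' -> no
  pos 7: 'c' -> no
  pos 8: 'd' -> no
  pos 9: 'a' -> no
  pos 10: 'f' -> MATCH
  pos 11: 'h' -> no
  pos 12: 'j' -> MATCH
  pos 13: 'e' -> no
Total matches: 5

5


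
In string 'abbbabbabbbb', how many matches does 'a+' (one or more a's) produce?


Pattern 'a+' matches one or more consecutive a's.
String: 'abbbabbabbbb'
Scanning for runs of a:
  Match 1: 'a' (length 1)
  Match 2: 'a' (length 1)
  Match 3: 'a' (length 1)
Total matches: 3

3


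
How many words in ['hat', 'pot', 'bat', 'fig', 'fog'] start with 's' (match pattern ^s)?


Pattern ^s anchors to start of word. Check which words begin with 's':
  'hat' -> no
  'pot' -> no
  'bat' -> no
  'fig' -> no
  'fog' -> no
Matching words: []
Count: 0

0


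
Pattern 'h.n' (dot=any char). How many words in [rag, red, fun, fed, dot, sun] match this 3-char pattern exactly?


Pattern 'h.n' means: starts with 'h', any single char, ends with 'n'.
Checking each word (must be exactly 3 chars):
  'rag' (len=3): no
  'red' (len=3): no
  'fun' (len=3): no
  'fed' (len=3): no
  'dot' (len=3): no
  'sun' (len=3): no
Matching words: []
Total: 0

0


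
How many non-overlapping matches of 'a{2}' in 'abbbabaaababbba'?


Pattern 'a{2}' matches exactly 2 consecutive a's (greedy, non-overlapping).
String: 'abbbabaaababbba'
Scanning for runs of a's:
  Run at pos 0: 'a' (length 1) -> 0 match(es)
  Run at pos 4: 'a' (length 1) -> 0 match(es)
  Run at pos 6: 'aaa' (length 3) -> 1 match(es)
  Run at pos 10: 'a' (length 1) -> 0 match(es)
  Run at pos 14: 'a' (length 1) -> 0 match(es)
Matches found: ['aa']
Total: 1

1


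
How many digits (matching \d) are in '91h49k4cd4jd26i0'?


\d matches any digit 0-9.
Scanning '91h49k4cd4jd26i0':
  pos 0: '9' -> DIGIT
  pos 1: '1' -> DIGIT
  pos 3: '4' -> DIGIT
  pos 4: '9' -> DIGIT
  pos 6: '4' -> DIGIT
  pos 9: '4' -> DIGIT
  pos 12: '2' -> DIGIT
  pos 13: '6' -> DIGIT
  pos 15: '0' -> DIGIT
Digits found: ['9', '1', '4', '9', '4', '4', '2', '6', '0']
Total: 9

9


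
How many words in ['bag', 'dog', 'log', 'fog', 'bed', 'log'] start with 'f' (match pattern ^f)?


Pattern ^f anchors to start of word. Check which words begin with 'f':
  'bag' -> no
  'dog' -> no
  'log' -> no
  'fog' -> MATCH (starts with 'f')
  'bed' -> no
  'log' -> no
Matching words: ['fog']
Count: 1

1


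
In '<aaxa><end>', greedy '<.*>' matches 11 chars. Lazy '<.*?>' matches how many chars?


Greedy '<.*>' tries to match as MUCH as possible.
Lazy '<.*?>' tries to match as LITTLE as possible.

String: '<aaxa><end>'
Greedy '<.*>' starts at first '<' and extends to the LAST '>': '<aaxa><end>' (11 chars)
Lazy '<.*?>' starts at first '<' and stops at the FIRST '>': '<aaxa>' (6 chars)

6


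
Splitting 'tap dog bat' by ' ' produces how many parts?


Splitting by ' ' breaks the string at each occurrence of the separator.
Text: 'tap dog bat'
Parts after split:
  Part 1: 'tap'
  Part 2: 'dog'
  Part 3: 'bat'
Total parts: 3

3


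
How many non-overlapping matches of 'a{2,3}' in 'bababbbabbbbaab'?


Pattern 'a{2,3}' matches between 2 and 3 consecutive a's (greedy).
String: 'bababbbabbbbaab'
Finding runs of a's and applying greedy matching:
  Run at pos 1: 'a' (length 1)
  Run at pos 3: 'a' (length 1)
  Run at pos 7: 'a' (length 1)
  Run at pos 12: 'aa' (length 2)
Matches: ['aa']
Count: 1

1


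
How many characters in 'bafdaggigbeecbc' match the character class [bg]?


Character class [bg] matches any of: {b, g}
Scanning string 'bafdaggigbeecbc' character by character:
  pos 0: 'b' -> MATCH
  pos 1: 'a' -> no
  pos 2: 'f' -> no
  pos 3: 'd' -> no
  pos 4: 'a' -> no
  pos 5: 'g' -> MATCH
  pos 6: 'g' -> MATCH
  pos 7: 'i' -> no
  pos 8: 'g' -> MATCH
  pos 9: 'b' -> MATCH
  pos 10: 'e' -> no
  pos 11: 'e' -> no
  pos 12: 'c' -> no
  pos 13: 'b' -> MATCH
  pos 14: 'c' -> no
Total matches: 6

6


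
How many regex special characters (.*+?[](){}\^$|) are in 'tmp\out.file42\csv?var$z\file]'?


Regex special characters are: . * + ? [ ] ( ) { } \ ^ $ |
Scanning 'tmp\out.file42\csv?var$z\file]':
  pos 3: '\' -> SPECIAL
  pos 7: '.' -> SPECIAL
  pos 14: '\' -> SPECIAL
  pos 18: '?' -> SPECIAL
  pos 22: '$' -> SPECIAL
  pos 24: '\' -> SPECIAL
  pos 29: ']' -> SPECIAL
Special chars found: ['\\', '.', '\\', '?', '$', '\\', ']']
Total: 7

7


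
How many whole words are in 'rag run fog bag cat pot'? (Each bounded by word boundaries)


Word boundaries (\b) mark the start/end of each word.
Text: 'rag run fog bag cat pot'
Splitting by whitespace:
  Word 1: 'rag'
  Word 2: 'run'
  Word 3: 'fog'
  Word 4: 'bag'
  Word 5: 'cat'
  Word 6: 'pot'
Total whole words: 6

6


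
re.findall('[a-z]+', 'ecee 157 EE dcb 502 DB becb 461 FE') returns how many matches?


Pattern '[a-z]+' finds one or more lowercase letters.
Text: 'ecee 157 EE dcb 502 DB becb 461 FE'
Scanning for matches:
  Match 1: 'ecee'
  Match 2: 'dcb'
  Match 3: 'becb'
Total matches: 3

3


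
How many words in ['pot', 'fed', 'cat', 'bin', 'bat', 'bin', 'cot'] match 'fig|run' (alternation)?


Alternation 'fig|run' matches either 'fig' or 'run'.
Checking each word:
  'pot' -> no
  'fed' -> no
  'cat' -> no
  'bin' -> no
  'bat' -> no
  'bin' -> no
  'cot' -> no
Matches: []
Count: 0

0


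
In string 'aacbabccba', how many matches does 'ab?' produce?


Pattern 'ab?' matches 'a' optionally followed by 'b'.
String: 'aacbabccba'
Scanning left to right for 'a' then checking next char:
  Match 1: 'a' (a not followed by b)
  Match 2: 'a' (a not followed by b)
  Match 3: 'ab' (a followed by b)
  Match 4: 'a' (a not followed by b)
Total matches: 4

4


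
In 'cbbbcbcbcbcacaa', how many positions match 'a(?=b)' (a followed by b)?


Lookahead 'a(?=b)' matches 'a' only when followed by 'b'.
String: 'cbbbcbcbcbcacaa'
Checking each position where char is 'a':
  pos 11: 'a' -> no (next='c')
  pos 13: 'a' -> no (next='a')
Matching positions: []
Count: 0

0


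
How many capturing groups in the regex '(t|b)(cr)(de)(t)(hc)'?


To count capturing groups, count each '(' that starts a group.
Pattern: '(t|b)(cr)(de)(t)(hc)'
Walking through the pattern:
  Position 0: '(' -> group #1
  Position 5: '(' -> group #2
  Position 9: '(' -> group #3
  Position 13: '(' -> group #4
  Position 16: '(' -> group #5
Total capturing groups: 5

5


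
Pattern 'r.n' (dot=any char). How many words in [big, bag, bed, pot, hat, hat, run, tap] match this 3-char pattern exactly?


Pattern 'r.n' means: starts with 'r', any single char, ends with 'n'.
Checking each word (must be exactly 3 chars):
  'big' (len=3): no
  'bag' (len=3): no
  'bed' (len=3): no
  'pot' (len=3): no
  'hat' (len=3): no
  'hat' (len=3): no
  'run' (len=3): MATCH
  'tap' (len=3): no
Matching words: ['run']
Total: 1

1


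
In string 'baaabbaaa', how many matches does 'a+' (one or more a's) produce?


Pattern 'a+' matches one or more consecutive a's.
String: 'baaabbaaa'
Scanning for runs of a:
  Match 1: 'aaa' (length 3)
  Match 2: 'aaa' (length 3)
Total matches: 2

2


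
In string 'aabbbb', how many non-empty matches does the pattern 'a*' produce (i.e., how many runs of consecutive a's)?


Pattern 'a*' matches zero or more a's. We want non-empty runs of consecutive a's.
String: 'aabbbb'
Walking through the string to find runs of a's:
  Run 1: positions 0-1 -> 'aa'
Non-empty runs found: ['aa']
Count: 1

1


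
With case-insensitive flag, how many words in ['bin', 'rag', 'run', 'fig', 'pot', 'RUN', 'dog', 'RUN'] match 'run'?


Case-insensitive matching: compare each word's lowercase form to 'run'.
  'bin' -> lower='bin' -> no
  'rag' -> lower='rag' -> no
  'run' -> lower='run' -> MATCH
  'fig' -> lower='fig' -> no
  'pot' -> lower='pot' -> no
  'RUN' -> lower='run' -> MATCH
  'dog' -> lower='dog' -> no
  'RUN' -> lower='run' -> MATCH
Matches: ['run', 'RUN', 'RUN']
Count: 3

3


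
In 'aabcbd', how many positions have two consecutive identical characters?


Looking for consecutive identical characters in 'aabcbd':
  pos 0-1: 'a' vs 'a' -> MATCH ('aa')
  pos 1-2: 'a' vs 'b' -> different
  pos 2-3: 'b' vs 'c' -> different
  pos 3-4: 'c' vs 'b' -> different
  pos 4-5: 'b' vs 'd' -> different
Consecutive identical pairs: ['aa']
Count: 1

1


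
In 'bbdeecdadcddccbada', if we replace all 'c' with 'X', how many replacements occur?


re.sub('c', 'X', text) replaces every occurrence of 'c' with 'X'.
Text: 'bbdeecdadcddccbada'
Scanning for 'c':
  pos 5: 'c' -> replacement #1
  pos 9: 'c' -> replacement #2
  pos 12: 'c' -> replacement #3
  pos 13: 'c' -> replacement #4
Total replacements: 4

4


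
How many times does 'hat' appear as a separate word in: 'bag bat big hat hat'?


Scanning each word for exact match 'hat':
  Word 1: 'bag' -> no
  Word 2: 'bat' -> no
  Word 3: 'big' -> no
  Word 4: 'hat' -> MATCH
  Word 5: 'hat' -> MATCH
Total matches: 2

2


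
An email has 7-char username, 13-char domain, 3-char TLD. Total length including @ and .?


An email address has format: username@domain.tld
Username length: 7
'@' character: 1
Domain length: 13
'.' character: 1
TLD length: 3
Total = 7 + 1 + 13 + 1 + 3 = 25

25


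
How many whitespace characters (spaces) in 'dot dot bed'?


\s matches whitespace characters (spaces, tabs, etc.).
Text: 'dot dot bed'
This text has 3 words separated by spaces.
Number of spaces = number of words - 1 = 3 - 1 = 2

2


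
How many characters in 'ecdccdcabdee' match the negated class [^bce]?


Negated class [^bce] matches any char NOT in {b, c, e}
Scanning 'ecdccdcabdee':
  pos 0: 'e' -> no (excluded)
  pos 1: 'c' -> no (excluded)
  pos 2: 'd' -> MATCH
  pos 3: 'c' -> no (excluded)
  pos 4: 'c' -> no (excluded)
  pos 5: 'd' -> MATCH
  pos 6: 'c' -> no (excluded)
  pos 7: 'a' -> MATCH
  pos 8: 'b' -> no (excluded)
  pos 9: 'd' -> MATCH
  pos 10: 'e' -> no (excluded)
  pos 11: 'e' -> no (excluded)
Total matches: 4

4


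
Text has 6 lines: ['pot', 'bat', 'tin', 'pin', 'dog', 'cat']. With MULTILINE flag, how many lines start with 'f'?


With MULTILINE flag, ^ matches the start of each line.
Lines: ['pot', 'bat', 'tin', 'pin', 'dog', 'cat']
Checking which lines start with 'f':
  Line 1: 'pot' -> no
  Line 2: 'bat' -> no
  Line 3: 'tin' -> no
  Line 4: 'pin' -> no
  Line 5: 'dog' -> no
  Line 6: 'cat' -> no
Matching lines: []
Count: 0

0


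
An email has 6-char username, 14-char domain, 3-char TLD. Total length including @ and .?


An email address has format: username@domain.tld
Username length: 6
'@' character: 1
Domain length: 14
'.' character: 1
TLD length: 3
Total = 6 + 1 + 14 + 1 + 3 = 25

25


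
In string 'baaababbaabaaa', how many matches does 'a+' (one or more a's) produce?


Pattern 'a+' matches one or more consecutive a's.
String: 'baaababbaabaaa'
Scanning for runs of a:
  Match 1: 'aaa' (length 3)
  Match 2: 'a' (length 1)
  Match 3: 'aa' (length 2)
  Match 4: 'aaa' (length 3)
Total matches: 4

4


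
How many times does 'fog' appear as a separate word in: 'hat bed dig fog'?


Scanning each word for exact match 'fog':
  Word 1: 'hat' -> no
  Word 2: 'bed' -> no
  Word 3: 'dig' -> no
  Word 4: 'fog' -> MATCH
Total matches: 1

1


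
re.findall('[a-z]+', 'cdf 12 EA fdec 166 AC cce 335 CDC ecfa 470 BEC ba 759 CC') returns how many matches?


Pattern '[a-z]+' finds one or more lowercase letters.
Text: 'cdf 12 EA fdec 166 AC cce 335 CDC ecfa 470 BEC ba 759 CC'
Scanning for matches:
  Match 1: 'cdf'
  Match 2: 'fdec'
  Match 3: 'cce'
  Match 4: 'ecfa'
  Match 5: 'ba'
Total matches: 5

5


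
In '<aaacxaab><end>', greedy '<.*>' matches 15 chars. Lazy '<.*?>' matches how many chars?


Greedy '<.*>' tries to match as MUCH as possible.
Lazy '<.*?>' tries to match as LITTLE as possible.

String: '<aaacxaab><end>'
Greedy '<.*>' starts at first '<' and extends to the LAST '>': '<aaacxaab><end>' (15 chars)
Lazy '<.*?>' starts at first '<' and stops at the FIRST '>': '<aaacxaab>' (10 chars)

10


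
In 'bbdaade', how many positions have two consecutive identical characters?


Looking for consecutive identical characters in 'bbdaade':
  pos 0-1: 'b' vs 'b' -> MATCH ('bb')
  pos 1-2: 'b' vs 'd' -> different
  pos 2-3: 'd' vs 'a' -> different
  pos 3-4: 'a' vs 'a' -> MATCH ('aa')
  pos 4-5: 'a' vs 'd' -> different
  pos 5-6: 'd' vs 'e' -> different
Consecutive identical pairs: ['bb', 'aa']
Count: 2

2


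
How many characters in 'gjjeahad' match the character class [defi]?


Character class [defi] matches any of: {d, e, f, i}
Scanning string 'gjjeahad' character by character:
  pos 0: 'g' -> no
  pos 1: 'j' -> no
  pos 2: 'j' -> no
  pos 3: 'e' -> MATCH
  pos 4: 'a' -> no
  pos 5: 'h' -> no
  pos 6: 'a' -> no
  pos 7: 'd' -> MATCH
Total matches: 2

2


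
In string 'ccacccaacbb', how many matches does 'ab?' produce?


Pattern 'ab?' matches 'a' optionally followed by 'b'.
String: 'ccacccaacbb'
Scanning left to right for 'a' then checking next char:
  Match 1: 'a' (a not followed by b)
  Match 2: 'a' (a not followed by b)
  Match 3: 'a' (a not followed by b)
Total matches: 3

3


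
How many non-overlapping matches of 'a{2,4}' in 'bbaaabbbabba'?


Pattern 'a{2,4}' matches between 2 and 4 consecutive a's (greedy).
String: 'bbaaabbbabba'
Finding runs of a's and applying greedy matching:
  Run at pos 2: 'aaa' (length 3)
  Run at pos 8: 'a' (length 1)
  Run at pos 11: 'a' (length 1)
Matches: ['aaa']
Count: 1

1


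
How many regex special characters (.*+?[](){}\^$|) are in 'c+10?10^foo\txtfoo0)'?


Regex special characters are: . * + ? [ ] ( ) { } \ ^ $ |
Scanning 'c+10?10^foo\txtfoo0)':
  pos 1: '+' -> SPECIAL
  pos 4: '?' -> SPECIAL
  pos 7: '^' -> SPECIAL
  pos 11: '\' -> SPECIAL
  pos 19: ')' -> SPECIAL
Special chars found: ['+', '?', '^', '\\', ')']
Total: 5

5


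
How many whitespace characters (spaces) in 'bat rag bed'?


\s matches whitespace characters (spaces, tabs, etc.).
Text: 'bat rag bed'
This text has 3 words separated by spaces.
Number of spaces = number of words - 1 = 3 - 1 = 2

2


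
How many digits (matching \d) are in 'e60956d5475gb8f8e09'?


\d matches any digit 0-9.
Scanning 'e60956d5475gb8f8e09':
  pos 1: '6' -> DIGIT
  pos 2: '0' -> DIGIT
  pos 3: '9' -> DIGIT
  pos 4: '5' -> DIGIT
  pos 5: '6' -> DIGIT
  pos 7: '5' -> DIGIT
  pos 8: '4' -> DIGIT
  pos 9: '7' -> DIGIT
  pos 10: '5' -> DIGIT
  pos 13: '8' -> DIGIT
  pos 15: '8' -> DIGIT
  pos 17: '0' -> DIGIT
  pos 18: '9' -> DIGIT
Digits found: ['6', '0', '9', '5', '6', '5', '4', '7', '5', '8', '8', '0', '9']
Total: 13

13


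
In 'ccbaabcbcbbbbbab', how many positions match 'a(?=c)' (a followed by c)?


Lookahead 'a(?=c)' matches 'a' only when followed by 'c'.
String: 'ccbaabcbcbbbbbab'
Checking each position where char is 'a':
  pos 3: 'a' -> no (next='a')
  pos 4: 'a' -> no (next='b')
  pos 14: 'a' -> no (next='b')
Matching positions: []
Count: 0

0


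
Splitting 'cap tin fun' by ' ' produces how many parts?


Splitting by ' ' breaks the string at each occurrence of the separator.
Text: 'cap tin fun'
Parts after split:
  Part 1: 'cap'
  Part 2: 'tin'
  Part 3: 'fun'
Total parts: 3

3


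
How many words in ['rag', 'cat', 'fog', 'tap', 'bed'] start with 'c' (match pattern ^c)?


Pattern ^c anchors to start of word. Check which words begin with 'c':
  'rag' -> no
  'cat' -> MATCH (starts with 'c')
  'fog' -> no
  'tap' -> no
  'bed' -> no
Matching words: ['cat']
Count: 1

1


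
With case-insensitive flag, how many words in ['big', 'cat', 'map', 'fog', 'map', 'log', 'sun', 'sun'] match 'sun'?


Case-insensitive matching: compare each word's lowercase form to 'sun'.
  'big' -> lower='big' -> no
  'cat' -> lower='cat' -> no
  'map' -> lower='map' -> no
  'fog' -> lower='fog' -> no
  'map' -> lower='map' -> no
  'log' -> lower='log' -> no
  'sun' -> lower='sun' -> MATCH
  'sun' -> lower='sun' -> MATCH
Matches: ['sun', 'sun']
Count: 2

2


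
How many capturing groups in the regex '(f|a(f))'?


To count capturing groups, count each '(' that starts a group.
Pattern: '(f|a(f))'
Walking through the pattern:
  Position 0: '(' -> group #1
  Position 4: '(' -> group #2
Total capturing groups: 2

2


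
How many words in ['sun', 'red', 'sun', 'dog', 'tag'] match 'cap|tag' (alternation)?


Alternation 'cap|tag' matches either 'cap' or 'tag'.
Checking each word:
  'sun' -> no
  'red' -> no
  'sun' -> no
  'dog' -> no
  'tag' -> MATCH
Matches: ['tag']
Count: 1

1


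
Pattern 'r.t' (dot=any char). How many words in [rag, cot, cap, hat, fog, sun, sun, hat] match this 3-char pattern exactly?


Pattern 'r.t' means: starts with 'r', any single char, ends with 't'.
Checking each word (must be exactly 3 chars):
  'rag' (len=3): no
  'cot' (len=3): no
  'cap' (len=3): no
  'hat' (len=3): no
  'fog' (len=3): no
  'sun' (len=3): no
  'sun' (len=3): no
  'hat' (len=3): no
Matching words: []
Total: 0

0


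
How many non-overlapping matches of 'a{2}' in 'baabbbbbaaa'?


Pattern 'a{2}' matches exactly 2 consecutive a's (greedy, non-overlapping).
String: 'baabbbbbaaa'
Scanning for runs of a's:
  Run at pos 1: 'aa' (length 2) -> 1 match(es)
  Run at pos 8: 'aaa' (length 3) -> 1 match(es)
Matches found: ['aa', 'aa']
Total: 2

2


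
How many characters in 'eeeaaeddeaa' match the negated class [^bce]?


Negated class [^bce] matches any char NOT in {b, c, e}
Scanning 'eeeaaeddeaa':
  pos 0: 'e' -> no (excluded)
  pos 1: 'e' -> no (excluded)
  pos 2: 'e' -> no (excluded)
  pos 3: 'a' -> MATCH
  pos 4: 'a' -> MATCH
  pos 5: 'e' -> no (excluded)
  pos 6: 'd' -> MATCH
  pos 7: 'd' -> MATCH
  pos 8: 'e' -> no (excluded)
  pos 9: 'a' -> MATCH
  pos 10: 'a' -> MATCH
Total matches: 6

6


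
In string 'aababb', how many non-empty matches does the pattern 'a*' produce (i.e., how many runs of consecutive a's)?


Pattern 'a*' matches zero or more a's. We want non-empty runs of consecutive a's.
String: 'aababb'
Walking through the string to find runs of a's:
  Run 1: positions 0-1 -> 'aa'
  Run 2: positions 3-3 -> 'a'
Non-empty runs found: ['aa', 'a']
Count: 2

2


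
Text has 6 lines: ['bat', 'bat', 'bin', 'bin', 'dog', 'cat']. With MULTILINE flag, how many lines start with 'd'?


With MULTILINE flag, ^ matches the start of each line.
Lines: ['bat', 'bat', 'bin', 'bin', 'dog', 'cat']
Checking which lines start with 'd':
  Line 1: 'bat' -> no
  Line 2: 'bat' -> no
  Line 3: 'bin' -> no
  Line 4: 'bin' -> no
  Line 5: 'dog' -> MATCH
  Line 6: 'cat' -> no
Matching lines: ['dog']
Count: 1

1


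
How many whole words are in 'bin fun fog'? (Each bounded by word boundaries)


Word boundaries (\b) mark the start/end of each word.
Text: 'bin fun fog'
Splitting by whitespace:
  Word 1: 'bin'
  Word 2: 'fun'
  Word 3: 'fog'
Total whole words: 3

3


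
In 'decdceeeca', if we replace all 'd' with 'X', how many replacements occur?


re.sub('d', 'X', text) replaces every occurrence of 'd' with 'X'.
Text: 'decdceeeca'
Scanning for 'd':
  pos 0: 'd' -> replacement #1
  pos 3: 'd' -> replacement #2
Total replacements: 2

2


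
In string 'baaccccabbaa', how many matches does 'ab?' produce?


Pattern 'ab?' matches 'a' optionally followed by 'b'.
String: 'baaccccabbaa'
Scanning left to right for 'a' then checking next char:
  Match 1: 'a' (a not followed by b)
  Match 2: 'a' (a not followed by b)
  Match 3: 'ab' (a followed by b)
  Match 4: 'a' (a not followed by b)
  Match 5: 'a' (a not followed by b)
Total matches: 5

5


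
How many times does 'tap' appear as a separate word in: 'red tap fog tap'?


Scanning each word for exact match 'tap':
  Word 1: 'red' -> no
  Word 2: 'tap' -> MATCH
  Word 3: 'fog' -> no
  Word 4: 'tap' -> MATCH
Total matches: 2

2


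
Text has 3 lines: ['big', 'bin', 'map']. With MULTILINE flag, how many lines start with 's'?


With MULTILINE flag, ^ matches the start of each line.
Lines: ['big', 'bin', 'map']
Checking which lines start with 's':
  Line 1: 'big' -> no
  Line 2: 'bin' -> no
  Line 3: 'map' -> no
Matching lines: []
Count: 0

0


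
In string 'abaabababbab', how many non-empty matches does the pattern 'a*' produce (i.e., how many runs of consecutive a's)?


Pattern 'a*' matches zero or more a's. We want non-empty runs of consecutive a's.
String: 'abaabababbab'
Walking through the string to find runs of a's:
  Run 1: positions 0-0 -> 'a'
  Run 2: positions 2-3 -> 'aa'
  Run 3: positions 5-5 -> 'a'
  Run 4: positions 7-7 -> 'a'
  Run 5: positions 10-10 -> 'a'
Non-empty runs found: ['a', 'aa', 'a', 'a', 'a']
Count: 5

5


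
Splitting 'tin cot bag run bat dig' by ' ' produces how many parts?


Splitting by ' ' breaks the string at each occurrence of the separator.
Text: 'tin cot bag run bat dig'
Parts after split:
  Part 1: 'tin'
  Part 2: 'cot'
  Part 3: 'bag'
  Part 4: 'run'
  Part 5: 'bat'
  Part 6: 'dig'
Total parts: 6

6


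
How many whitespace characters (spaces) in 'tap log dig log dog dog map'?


\s matches whitespace characters (spaces, tabs, etc.).
Text: 'tap log dig log dog dog map'
This text has 7 words separated by spaces.
Number of spaces = number of words - 1 = 7 - 1 = 6

6


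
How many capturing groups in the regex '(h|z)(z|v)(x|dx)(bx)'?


To count capturing groups, count each '(' that starts a group.
Pattern: '(h|z)(z|v)(x|dx)(bx)'
Walking through the pattern:
  Position 0: '(' -> group #1
  Position 5: '(' -> group #2
  Position 10: '(' -> group #3
  Position 16: '(' -> group #4
Total capturing groups: 4

4


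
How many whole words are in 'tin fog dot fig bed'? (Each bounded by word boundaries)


Word boundaries (\b) mark the start/end of each word.
Text: 'tin fog dot fig bed'
Splitting by whitespace:
  Word 1: 'tin'
  Word 2: 'fog'
  Word 3: 'dot'
  Word 4: 'fig'
  Word 5: 'bed'
Total whole words: 5

5


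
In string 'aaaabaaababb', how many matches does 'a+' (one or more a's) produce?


Pattern 'a+' matches one or more consecutive a's.
String: 'aaaabaaababb'
Scanning for runs of a:
  Match 1: 'aaaa' (length 4)
  Match 2: 'aaa' (length 3)
  Match 3: 'a' (length 1)
Total matches: 3

3


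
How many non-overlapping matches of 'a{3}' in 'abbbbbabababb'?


Pattern 'a{3}' matches exactly 3 consecutive a's (greedy, non-overlapping).
String: 'abbbbbabababb'
Scanning for runs of a's:
  Run at pos 0: 'a' (length 1) -> 0 match(es)
  Run at pos 6: 'a' (length 1) -> 0 match(es)
  Run at pos 8: 'a' (length 1) -> 0 match(es)
  Run at pos 10: 'a' (length 1) -> 0 match(es)
Matches found: []
Total: 0

0


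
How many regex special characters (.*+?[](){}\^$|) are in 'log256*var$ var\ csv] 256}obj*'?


Regex special characters are: . * + ? [ ] ( ) { } \ ^ $ |
Scanning 'log256*var$ var\ csv] 256}obj*':
  pos 6: '*' -> SPECIAL
  pos 10: '$' -> SPECIAL
  pos 15: '\' -> SPECIAL
  pos 20: ']' -> SPECIAL
  pos 25: '}' -> SPECIAL
  pos 29: '*' -> SPECIAL
Special chars found: ['*', '$', '\\', ']', '}', '*']
Total: 6

6


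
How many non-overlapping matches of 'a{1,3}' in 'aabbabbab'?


Pattern 'a{1,3}' matches between 1 and 3 consecutive a's (greedy).
String: 'aabbabbab'
Finding runs of a's and applying greedy matching:
  Run at pos 0: 'aa' (length 2)
  Run at pos 4: 'a' (length 1)
  Run at pos 7: 'a' (length 1)
Matches: ['aa', 'a', 'a']
Count: 3

3


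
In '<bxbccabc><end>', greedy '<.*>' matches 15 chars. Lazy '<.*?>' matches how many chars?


Greedy '<.*>' tries to match as MUCH as possible.
Lazy '<.*?>' tries to match as LITTLE as possible.

String: '<bxbccabc><end>'
Greedy '<.*>' starts at first '<' and extends to the LAST '>': '<bxbccabc><end>' (15 chars)
Lazy '<.*?>' starts at first '<' and stops at the FIRST '>': '<bxbccabc>' (10 chars)

10


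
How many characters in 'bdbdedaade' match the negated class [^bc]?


Negated class [^bc] matches any char NOT in {b, c}
Scanning 'bdbdedaade':
  pos 0: 'b' -> no (excluded)
  pos 1: 'd' -> MATCH
  pos 2: 'b' -> no (excluded)
  pos 3: 'd' -> MATCH
  pos 4: 'e' -> MATCH
  pos 5: 'd' -> MATCH
  pos 6: 'a' -> MATCH
  pos 7: 'a' -> MATCH
  pos 8: 'd' -> MATCH
  pos 9: 'e' -> MATCH
Total matches: 8

8


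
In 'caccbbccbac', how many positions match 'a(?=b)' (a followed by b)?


Lookahead 'a(?=b)' matches 'a' only when followed by 'b'.
String: 'caccbbccbac'
Checking each position where char is 'a':
  pos 1: 'a' -> no (next='c')
  pos 9: 'a' -> no (next='c')
Matching positions: []
Count: 0

0


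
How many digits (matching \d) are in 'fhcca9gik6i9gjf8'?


\d matches any digit 0-9.
Scanning 'fhcca9gik6i9gjf8':
  pos 5: '9' -> DIGIT
  pos 9: '6' -> DIGIT
  pos 11: '9' -> DIGIT
  pos 15: '8' -> DIGIT
Digits found: ['9', '6', '9', '8']
Total: 4

4


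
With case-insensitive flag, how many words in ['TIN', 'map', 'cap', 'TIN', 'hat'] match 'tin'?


Case-insensitive matching: compare each word's lowercase form to 'tin'.
  'TIN' -> lower='tin' -> MATCH
  'map' -> lower='map' -> no
  'cap' -> lower='cap' -> no
  'TIN' -> lower='tin' -> MATCH
  'hat' -> lower='hat' -> no
Matches: ['TIN', 'TIN']
Count: 2

2


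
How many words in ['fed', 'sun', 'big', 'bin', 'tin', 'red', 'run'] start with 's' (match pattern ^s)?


Pattern ^s anchors to start of word. Check which words begin with 's':
  'fed' -> no
  'sun' -> MATCH (starts with 's')
  'big' -> no
  'bin' -> no
  'tin' -> no
  'red' -> no
  'run' -> no
Matching words: ['sun']
Count: 1

1


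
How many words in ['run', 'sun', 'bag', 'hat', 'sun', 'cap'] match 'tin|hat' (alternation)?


Alternation 'tin|hat' matches either 'tin' or 'hat'.
Checking each word:
  'run' -> no
  'sun' -> no
  'bag' -> no
  'hat' -> MATCH
  'sun' -> no
  'cap' -> no
Matches: ['hat']
Count: 1

1


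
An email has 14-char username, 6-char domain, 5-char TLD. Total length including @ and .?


An email address has format: username@domain.tld
Username length: 14
'@' character: 1
Domain length: 6
'.' character: 1
TLD length: 5
Total = 14 + 1 + 6 + 1 + 5 = 27

27


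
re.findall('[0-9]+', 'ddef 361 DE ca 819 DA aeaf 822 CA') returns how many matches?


Pattern '[0-9]+' finds one or more digits.
Text: 'ddef 361 DE ca 819 DA aeaf 822 CA'
Scanning for matches:
  Match 1: '361'
  Match 2: '819'
  Match 3: '822'
Total matches: 3

3


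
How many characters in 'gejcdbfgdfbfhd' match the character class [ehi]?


Character class [ehi] matches any of: {e, h, i}
Scanning string 'gejcdbfgdfbfhd' character by character:
  pos 0: 'g' -> no
  pos 1: 'e' -> MATCH
  pos 2: 'j' -> no
  pos 3: 'c' -> no
  pos 4: 'd' -> no
  pos 5: 'b' -> no
  pos 6: 'f' -> no
  pos 7: 'g' -> no
  pos 8: 'd' -> no
  pos 9: 'f' -> no
  pos 10: 'b' -> no
  pos 11: 'f' -> no
  pos 12: 'h' -> MATCH
  pos 13: 'd' -> no
Total matches: 2

2


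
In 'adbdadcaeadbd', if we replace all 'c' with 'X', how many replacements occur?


re.sub('c', 'X', text) replaces every occurrence of 'c' with 'X'.
Text: 'adbdadcaeadbd'
Scanning for 'c':
  pos 6: 'c' -> replacement #1
Total replacements: 1

1


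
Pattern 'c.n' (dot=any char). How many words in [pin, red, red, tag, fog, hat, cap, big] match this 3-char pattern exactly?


Pattern 'c.n' means: starts with 'c', any single char, ends with 'n'.
Checking each word (must be exactly 3 chars):
  'pin' (len=3): no
  'red' (len=3): no
  'red' (len=3): no
  'tag' (len=3): no
  'fog' (len=3): no
  'hat' (len=3): no
  'cap' (len=3): no
  'big' (len=3): no
Matching words: []
Total: 0

0


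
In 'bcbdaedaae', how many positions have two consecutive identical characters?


Looking for consecutive identical characters in 'bcbdaedaae':
  pos 0-1: 'b' vs 'c' -> different
  pos 1-2: 'c' vs 'b' -> different
  pos 2-3: 'b' vs 'd' -> different
  pos 3-4: 'd' vs 'a' -> different
  pos 4-5: 'a' vs 'e' -> different
  pos 5-6: 'e' vs 'd' -> different
  pos 6-7: 'd' vs 'a' -> different
  pos 7-8: 'a' vs 'a' -> MATCH ('aa')
  pos 8-9: 'a' vs 'e' -> different
Consecutive identical pairs: ['aa']
Count: 1

1


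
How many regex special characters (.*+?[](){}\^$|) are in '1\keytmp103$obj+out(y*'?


Regex special characters are: . * + ? [ ] ( ) { } \ ^ $ |
Scanning '1\keytmp103$obj+out(y*':
  pos 1: '\' -> SPECIAL
  pos 11: '$' -> SPECIAL
  pos 15: '+' -> SPECIAL
  pos 19: '(' -> SPECIAL
  pos 21: '*' -> SPECIAL
Special chars found: ['\\', '$', '+', '(', '*']
Total: 5

5


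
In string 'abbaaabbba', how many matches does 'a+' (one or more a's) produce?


Pattern 'a+' matches one or more consecutive a's.
String: 'abbaaabbba'
Scanning for runs of a:
  Match 1: 'a' (length 1)
  Match 2: 'aaa' (length 3)
  Match 3: 'a' (length 1)
Total matches: 3

3


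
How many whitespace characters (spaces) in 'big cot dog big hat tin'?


\s matches whitespace characters (spaces, tabs, etc.).
Text: 'big cot dog big hat tin'
This text has 6 words separated by spaces.
Number of spaces = number of words - 1 = 6 - 1 = 5

5


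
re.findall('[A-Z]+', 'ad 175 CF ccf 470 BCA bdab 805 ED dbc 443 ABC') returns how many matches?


Pattern '[A-Z]+' finds one or more uppercase letters.
Text: 'ad 175 CF ccf 470 BCA bdab 805 ED dbc 443 ABC'
Scanning for matches:
  Match 1: 'CF'
  Match 2: 'BCA'
  Match 3: 'ED'
  Match 4: 'ABC'
Total matches: 4

4


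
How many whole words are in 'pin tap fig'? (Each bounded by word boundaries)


Word boundaries (\b) mark the start/end of each word.
Text: 'pin tap fig'
Splitting by whitespace:
  Word 1: 'pin'
  Word 2: 'tap'
  Word 3: 'fig'
Total whole words: 3

3


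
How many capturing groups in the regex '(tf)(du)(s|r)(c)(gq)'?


To count capturing groups, count each '(' that starts a group.
Pattern: '(tf)(du)(s|r)(c)(gq)'
Walking through the pattern:
  Position 0: '(' -> group #1
  Position 4: '(' -> group #2
  Position 8: '(' -> group #3
  Position 13: '(' -> group #4
  Position 16: '(' -> group #5
Total capturing groups: 5

5


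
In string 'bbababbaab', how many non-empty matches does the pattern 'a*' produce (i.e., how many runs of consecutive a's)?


Pattern 'a*' matches zero or more a's. We want non-empty runs of consecutive a's.
String: 'bbababbaab'
Walking through the string to find runs of a's:
  Run 1: positions 2-2 -> 'a'
  Run 2: positions 4-4 -> 'a'
  Run 3: positions 7-8 -> 'aa'
Non-empty runs found: ['a', 'a', 'aa']
Count: 3

3


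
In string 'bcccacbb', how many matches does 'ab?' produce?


Pattern 'ab?' matches 'a' optionally followed by 'b'.
String: 'bcccacbb'
Scanning left to right for 'a' then checking next char:
  Match 1: 'a' (a not followed by b)
Total matches: 1

1


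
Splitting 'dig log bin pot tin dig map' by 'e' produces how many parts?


Splitting by 'e' breaks the string at each occurrence of the separator.
Text: 'dig log bin pot tin dig map'
Parts after split:
  Part 1: 'dig log bin pot tin dig map'
Total parts: 1

1


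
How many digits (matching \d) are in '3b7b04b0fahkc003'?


\d matches any digit 0-9.
Scanning '3b7b04b0fahkc003':
  pos 0: '3' -> DIGIT
  pos 2: '7' -> DIGIT
  pos 4: '0' -> DIGIT
  pos 5: '4' -> DIGIT
  pos 7: '0' -> DIGIT
  pos 13: '0' -> DIGIT
  pos 14: '0' -> DIGIT
  pos 15: '3' -> DIGIT
Digits found: ['3', '7', '0', '4', '0', '0', '0', '3']
Total: 8

8


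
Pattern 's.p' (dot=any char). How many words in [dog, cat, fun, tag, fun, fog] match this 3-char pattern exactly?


Pattern 's.p' means: starts with 's', any single char, ends with 'p'.
Checking each word (must be exactly 3 chars):
  'dog' (len=3): no
  'cat' (len=3): no
  'fun' (len=3): no
  'tag' (len=3): no
  'fun' (len=3): no
  'fog' (len=3): no
Matching words: []
Total: 0

0


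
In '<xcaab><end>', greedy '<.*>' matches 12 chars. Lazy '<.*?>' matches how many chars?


Greedy '<.*>' tries to match as MUCH as possible.
Lazy '<.*?>' tries to match as LITTLE as possible.

String: '<xcaab><end>'
Greedy '<.*>' starts at first '<' and extends to the LAST '>': '<xcaab><end>' (12 chars)
Lazy '<.*?>' starts at first '<' and stops at the FIRST '>': '<xcaab>' (7 chars)

7


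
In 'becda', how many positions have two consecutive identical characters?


Looking for consecutive identical characters in 'becda':
  pos 0-1: 'b' vs 'e' -> different
  pos 1-2: 'e' vs 'c' -> different
  pos 2-3: 'c' vs 'd' -> different
  pos 3-4: 'd' vs 'a' -> different
Consecutive identical pairs: []
Count: 0

0


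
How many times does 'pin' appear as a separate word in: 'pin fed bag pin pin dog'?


Scanning each word for exact match 'pin':
  Word 1: 'pin' -> MATCH
  Word 2: 'fed' -> no
  Word 3: 'bag' -> no
  Word 4: 'pin' -> MATCH
  Word 5: 'pin' -> MATCH
  Word 6: 'dog' -> no
Total matches: 3

3


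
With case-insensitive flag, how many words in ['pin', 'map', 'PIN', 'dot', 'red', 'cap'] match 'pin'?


Case-insensitive matching: compare each word's lowercase form to 'pin'.
  'pin' -> lower='pin' -> MATCH
  'map' -> lower='map' -> no
  'PIN' -> lower='pin' -> MATCH
  'dot' -> lower='dot' -> no
  'red' -> lower='red' -> no
  'cap' -> lower='cap' -> no
Matches: ['pin', 'PIN']
Count: 2

2


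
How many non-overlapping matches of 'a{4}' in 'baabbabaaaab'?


Pattern 'a{4}' matches exactly 4 consecutive a's (greedy, non-overlapping).
String: 'baabbabaaaab'
Scanning for runs of a's:
  Run at pos 1: 'aa' (length 2) -> 0 match(es)
  Run at pos 5: 'a' (length 1) -> 0 match(es)
  Run at pos 7: 'aaaa' (length 4) -> 1 match(es)
Matches found: ['aaaa']
Total: 1

1


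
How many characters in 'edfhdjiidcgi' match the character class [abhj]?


Character class [abhj] matches any of: {a, b, h, j}
Scanning string 'edfhdjiidcgi' character by character:
  pos 0: 'e' -> no
  pos 1: 'd' -> no
  pos 2: 'f' -> no
  pos 3: 'h' -> MATCH
  pos 4: 'd' -> no
  pos 5: 'j' -> MATCH
  pos 6: 'i' -> no
  pos 7: 'i' -> no
  pos 8: 'd' -> no
  pos 9: 'c' -> no
  pos 10: 'g' -> no
  pos 11: 'i' -> no
Total matches: 2

2


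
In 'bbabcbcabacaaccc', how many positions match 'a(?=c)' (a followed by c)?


Lookahead 'a(?=c)' matches 'a' only when followed by 'c'.
String: 'bbabcbcabacaaccc'
Checking each position where char is 'a':
  pos 2: 'a' -> no (next='b')
  pos 7: 'a' -> no (next='b')
  pos 9: 'a' -> MATCH (next='c')
  pos 11: 'a' -> no (next='a')
  pos 12: 'a' -> MATCH (next='c')
Matching positions: [9, 12]
Count: 2

2


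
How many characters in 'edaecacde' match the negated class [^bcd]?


Negated class [^bcd] matches any char NOT in {b, c, d}
Scanning 'edaecacde':
  pos 0: 'e' -> MATCH
  pos 1: 'd' -> no (excluded)
  pos 2: 'a' -> MATCH
  pos 3: 'e' -> MATCH
  pos 4: 'c' -> no (excluded)
  pos 5: 'a' -> MATCH
  pos 6: 'c' -> no (excluded)
  pos 7: 'd' -> no (excluded)
  pos 8: 'e' -> MATCH
Total matches: 5

5


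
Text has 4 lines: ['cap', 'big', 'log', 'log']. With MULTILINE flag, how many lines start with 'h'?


With MULTILINE flag, ^ matches the start of each line.
Lines: ['cap', 'big', 'log', 'log']
Checking which lines start with 'h':
  Line 1: 'cap' -> no
  Line 2: 'big' -> no
  Line 3: 'log' -> no
  Line 4: 'log' -> no
Matching lines: []
Count: 0

0
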